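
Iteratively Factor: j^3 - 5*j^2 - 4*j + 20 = (j - 2)*(j^2 - 3*j - 10) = (j - 2)*(j + 2)*(j - 5)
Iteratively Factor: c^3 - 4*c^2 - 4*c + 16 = (c - 2)*(c^2 - 2*c - 8) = (c - 2)*(c + 2)*(c - 4)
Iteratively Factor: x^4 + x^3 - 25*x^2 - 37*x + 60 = (x + 4)*(x^3 - 3*x^2 - 13*x + 15) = (x - 5)*(x + 4)*(x^2 + 2*x - 3) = (x - 5)*(x - 1)*(x + 4)*(x + 3)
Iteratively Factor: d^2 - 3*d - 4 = (d - 4)*(d + 1)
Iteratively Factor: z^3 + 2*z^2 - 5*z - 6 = (z + 3)*(z^2 - z - 2) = (z + 1)*(z + 3)*(z - 2)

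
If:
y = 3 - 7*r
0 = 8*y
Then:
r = 3/7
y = 0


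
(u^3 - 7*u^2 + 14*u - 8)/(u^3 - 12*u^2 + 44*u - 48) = (u - 1)/(u - 6)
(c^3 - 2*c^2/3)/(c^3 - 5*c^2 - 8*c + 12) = c^2*(c - 2/3)/(c^3 - 5*c^2 - 8*c + 12)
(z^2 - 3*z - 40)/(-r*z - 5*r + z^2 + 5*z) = (z - 8)/(-r + z)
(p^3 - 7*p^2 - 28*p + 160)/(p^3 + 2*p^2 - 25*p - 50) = (p^2 - 12*p + 32)/(p^2 - 3*p - 10)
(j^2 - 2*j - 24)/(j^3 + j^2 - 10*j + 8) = (j - 6)/(j^2 - 3*j + 2)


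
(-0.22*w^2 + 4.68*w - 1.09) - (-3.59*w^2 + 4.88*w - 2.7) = 3.37*w^2 - 0.2*w + 1.61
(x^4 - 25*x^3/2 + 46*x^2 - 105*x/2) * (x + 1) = x^5 - 23*x^4/2 + 67*x^3/2 - 13*x^2/2 - 105*x/2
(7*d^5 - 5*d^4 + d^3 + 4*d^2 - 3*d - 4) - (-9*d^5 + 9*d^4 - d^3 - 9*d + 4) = 16*d^5 - 14*d^4 + 2*d^3 + 4*d^2 + 6*d - 8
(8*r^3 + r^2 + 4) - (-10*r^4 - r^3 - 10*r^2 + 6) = 10*r^4 + 9*r^3 + 11*r^2 - 2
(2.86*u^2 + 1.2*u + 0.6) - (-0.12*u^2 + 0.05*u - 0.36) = 2.98*u^2 + 1.15*u + 0.96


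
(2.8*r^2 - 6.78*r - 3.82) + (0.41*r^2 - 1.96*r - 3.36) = 3.21*r^2 - 8.74*r - 7.18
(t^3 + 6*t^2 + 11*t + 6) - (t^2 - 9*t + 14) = t^3 + 5*t^2 + 20*t - 8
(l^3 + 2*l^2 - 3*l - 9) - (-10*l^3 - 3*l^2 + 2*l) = 11*l^3 + 5*l^2 - 5*l - 9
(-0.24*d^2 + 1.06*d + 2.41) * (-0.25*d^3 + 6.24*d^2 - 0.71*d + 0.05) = 0.06*d^5 - 1.7626*d^4 + 6.1823*d^3 + 14.2738*d^2 - 1.6581*d + 0.1205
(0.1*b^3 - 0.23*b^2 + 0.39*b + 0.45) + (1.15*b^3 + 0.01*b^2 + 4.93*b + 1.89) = 1.25*b^3 - 0.22*b^2 + 5.32*b + 2.34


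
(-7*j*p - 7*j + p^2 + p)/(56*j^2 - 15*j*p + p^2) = (p + 1)/(-8*j + p)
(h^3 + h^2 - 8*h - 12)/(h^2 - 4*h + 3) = (h^2 + 4*h + 4)/(h - 1)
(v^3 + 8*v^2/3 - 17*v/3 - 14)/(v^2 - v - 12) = (3*v^2 - v - 14)/(3*(v - 4))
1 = 1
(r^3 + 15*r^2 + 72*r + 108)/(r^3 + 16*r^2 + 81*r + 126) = (r + 6)/(r + 7)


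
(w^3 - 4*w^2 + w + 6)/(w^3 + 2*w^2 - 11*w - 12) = (w - 2)/(w + 4)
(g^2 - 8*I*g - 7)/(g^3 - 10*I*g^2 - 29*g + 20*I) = (g - 7*I)/(g^2 - 9*I*g - 20)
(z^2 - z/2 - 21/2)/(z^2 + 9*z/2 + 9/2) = (2*z - 7)/(2*z + 3)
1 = 1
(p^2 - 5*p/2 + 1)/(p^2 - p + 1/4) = 2*(p - 2)/(2*p - 1)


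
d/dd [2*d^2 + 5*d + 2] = 4*d + 5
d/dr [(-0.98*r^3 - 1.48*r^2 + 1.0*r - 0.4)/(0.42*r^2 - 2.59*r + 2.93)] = (-0.4116*r^4 + 5.0764*r^3 - 5.201*r^2 - 8.3368*r + 1.894)/(0.1764*r^4 - 2.1756*r^3 + 9.1693*r^2 - 15.1774*r + 8.5849)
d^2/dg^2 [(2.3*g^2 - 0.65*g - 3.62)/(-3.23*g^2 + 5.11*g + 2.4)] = (-62.36161*g^3 + 119.624988*g^2 - 328.262316*g + 202.736884)/(33.698267*g^6 - 159.936357*g^5 + 177.909369*g^4 + 104.243489*g^3 - 132.19272*g^2 - 88.3008*g - 13.824)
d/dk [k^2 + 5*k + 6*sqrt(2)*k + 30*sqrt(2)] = 2*k + 5 + 6*sqrt(2)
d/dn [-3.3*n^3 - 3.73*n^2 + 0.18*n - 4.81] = -9.9*n^2 - 7.46*n + 0.18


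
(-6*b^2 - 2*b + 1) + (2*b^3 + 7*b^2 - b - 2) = 2*b^3 + b^2 - 3*b - 1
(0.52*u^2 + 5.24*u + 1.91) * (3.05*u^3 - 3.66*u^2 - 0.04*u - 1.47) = 1.586*u^5 + 14.0788*u^4 - 13.3737*u^3 - 7.9646*u^2 - 7.7792*u - 2.8077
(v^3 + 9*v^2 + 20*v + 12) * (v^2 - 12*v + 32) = v^5 - 3*v^4 - 56*v^3 + 60*v^2 + 496*v + 384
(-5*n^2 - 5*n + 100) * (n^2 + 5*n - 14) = -5*n^4 - 30*n^3 + 145*n^2 + 570*n - 1400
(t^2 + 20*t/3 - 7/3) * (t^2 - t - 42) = t^4 + 17*t^3/3 - 51*t^2 - 833*t/3 + 98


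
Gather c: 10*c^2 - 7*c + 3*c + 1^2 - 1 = 10*c^2 - 4*c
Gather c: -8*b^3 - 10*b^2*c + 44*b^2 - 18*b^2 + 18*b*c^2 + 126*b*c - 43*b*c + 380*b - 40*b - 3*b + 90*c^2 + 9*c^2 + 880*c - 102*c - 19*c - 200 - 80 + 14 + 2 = -8*b^3 + 26*b^2 + 337*b + c^2*(18*b + 99) + c*(-10*b^2 + 83*b + 759) - 264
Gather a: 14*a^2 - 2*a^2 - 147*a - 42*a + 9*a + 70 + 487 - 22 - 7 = 12*a^2 - 180*a + 528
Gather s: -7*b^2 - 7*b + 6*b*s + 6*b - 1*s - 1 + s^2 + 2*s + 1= -7*b^2 - b + s^2 + s*(6*b + 1)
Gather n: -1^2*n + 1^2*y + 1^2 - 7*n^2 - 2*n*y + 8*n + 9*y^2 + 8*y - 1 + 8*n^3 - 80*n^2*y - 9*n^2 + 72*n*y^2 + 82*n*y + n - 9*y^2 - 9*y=8*n^3 + n^2*(-80*y - 16) + n*(72*y^2 + 80*y + 8)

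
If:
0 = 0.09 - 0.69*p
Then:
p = 0.13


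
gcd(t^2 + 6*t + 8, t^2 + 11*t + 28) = t + 4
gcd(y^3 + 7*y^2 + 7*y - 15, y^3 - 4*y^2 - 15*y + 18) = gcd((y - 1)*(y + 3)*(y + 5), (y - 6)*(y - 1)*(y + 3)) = y^2 + 2*y - 3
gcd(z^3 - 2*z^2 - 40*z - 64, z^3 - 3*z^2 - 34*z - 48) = z^2 - 6*z - 16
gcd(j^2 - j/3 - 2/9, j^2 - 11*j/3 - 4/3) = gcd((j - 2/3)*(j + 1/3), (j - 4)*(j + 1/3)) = j + 1/3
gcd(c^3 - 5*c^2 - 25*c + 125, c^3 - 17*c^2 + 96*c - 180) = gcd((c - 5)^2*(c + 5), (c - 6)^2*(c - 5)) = c - 5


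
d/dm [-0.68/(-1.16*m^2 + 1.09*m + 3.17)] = (0.7412 - 1.5776*m)/(-1.16*m^2 + 1.09*m + 3.17)^2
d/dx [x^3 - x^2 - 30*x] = 3*x^2 - 2*x - 30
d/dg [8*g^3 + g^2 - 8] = 2*g*(12*g + 1)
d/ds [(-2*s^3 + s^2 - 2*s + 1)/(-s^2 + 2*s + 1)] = 2*(s^4 - 4*s^3 - 3*s^2 + 2*s - 2)/(s^4 - 4*s^3 + 2*s^2 + 4*s + 1)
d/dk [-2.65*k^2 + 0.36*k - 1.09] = 0.36 - 5.3*k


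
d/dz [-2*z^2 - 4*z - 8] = -4*z - 4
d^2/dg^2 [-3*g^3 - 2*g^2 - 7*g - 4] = -18*g - 4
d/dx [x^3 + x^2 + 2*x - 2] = 3*x^2 + 2*x + 2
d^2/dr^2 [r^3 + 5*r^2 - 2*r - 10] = 6*r + 10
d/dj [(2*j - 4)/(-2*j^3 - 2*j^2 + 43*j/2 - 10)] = 8*(4*j^3 - 10*j^2 - 8*j + 33)/(16*j^6 + 32*j^5 - 328*j^4 - 184*j^3 + 2009*j^2 - 1720*j + 400)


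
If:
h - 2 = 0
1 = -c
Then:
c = -1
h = 2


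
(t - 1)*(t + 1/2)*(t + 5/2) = t^3 + 2*t^2 - 7*t/4 - 5/4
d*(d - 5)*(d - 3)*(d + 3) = d^4 - 5*d^3 - 9*d^2 + 45*d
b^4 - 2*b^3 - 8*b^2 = b^2*(b - 4)*(b + 2)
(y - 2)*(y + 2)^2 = y^3 + 2*y^2 - 4*y - 8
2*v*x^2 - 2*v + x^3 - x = (2*v + x)*(x - 1)*(x + 1)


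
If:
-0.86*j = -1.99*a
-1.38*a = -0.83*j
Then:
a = 0.00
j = 0.00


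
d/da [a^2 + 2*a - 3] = 2*a + 2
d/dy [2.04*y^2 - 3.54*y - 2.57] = 4.08*y - 3.54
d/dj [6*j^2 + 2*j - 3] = 12*j + 2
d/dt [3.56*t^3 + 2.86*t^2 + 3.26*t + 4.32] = 10.68*t^2 + 5.72*t + 3.26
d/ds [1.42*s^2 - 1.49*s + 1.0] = 2.84*s - 1.49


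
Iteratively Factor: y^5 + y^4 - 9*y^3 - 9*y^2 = (y + 1)*(y^4 - 9*y^2) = (y - 3)*(y + 1)*(y^3 + 3*y^2) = (y - 3)*(y + 1)*(y + 3)*(y^2) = y*(y - 3)*(y + 1)*(y + 3)*(y)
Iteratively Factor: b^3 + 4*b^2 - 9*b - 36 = (b - 3)*(b^2 + 7*b + 12) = (b - 3)*(b + 3)*(b + 4)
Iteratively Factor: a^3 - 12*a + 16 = (a - 2)*(a^2 + 2*a - 8) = (a - 2)^2*(a + 4)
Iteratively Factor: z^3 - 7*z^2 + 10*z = (z - 5)*(z^2 - 2*z) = (z - 5)*(z - 2)*(z)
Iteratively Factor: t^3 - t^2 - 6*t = (t)*(t^2 - t - 6) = t*(t - 3)*(t + 2)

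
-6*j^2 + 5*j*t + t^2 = (-j + t)*(6*j + t)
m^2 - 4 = (m - 2)*(m + 2)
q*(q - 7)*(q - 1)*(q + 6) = q^4 - 2*q^3 - 41*q^2 + 42*q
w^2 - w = w*(w - 1)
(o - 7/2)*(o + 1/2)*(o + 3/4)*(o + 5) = o^4 + 11*o^3/4 - 61*o^2/4 - 341*o/16 - 105/16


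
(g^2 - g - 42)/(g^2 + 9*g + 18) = (g - 7)/(g + 3)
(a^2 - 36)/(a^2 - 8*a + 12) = (a + 6)/(a - 2)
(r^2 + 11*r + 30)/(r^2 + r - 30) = (r + 5)/(r - 5)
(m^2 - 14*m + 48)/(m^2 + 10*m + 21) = (m^2 - 14*m + 48)/(m^2 + 10*m + 21)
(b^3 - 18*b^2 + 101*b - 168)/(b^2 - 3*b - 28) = (b^2 - 11*b + 24)/(b + 4)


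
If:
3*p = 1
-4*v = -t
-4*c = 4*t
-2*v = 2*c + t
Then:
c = 0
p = 1/3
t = 0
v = 0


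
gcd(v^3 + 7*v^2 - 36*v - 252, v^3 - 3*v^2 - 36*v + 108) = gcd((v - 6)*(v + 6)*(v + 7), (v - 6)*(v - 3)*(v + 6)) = v^2 - 36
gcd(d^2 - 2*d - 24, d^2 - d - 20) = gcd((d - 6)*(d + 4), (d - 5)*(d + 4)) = d + 4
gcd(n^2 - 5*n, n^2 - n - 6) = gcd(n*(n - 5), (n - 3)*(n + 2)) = 1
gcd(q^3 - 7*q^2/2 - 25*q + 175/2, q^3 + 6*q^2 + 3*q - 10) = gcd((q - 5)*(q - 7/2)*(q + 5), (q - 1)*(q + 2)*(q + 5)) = q + 5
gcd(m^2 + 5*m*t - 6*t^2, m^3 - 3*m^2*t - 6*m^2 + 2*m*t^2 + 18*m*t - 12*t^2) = -m + t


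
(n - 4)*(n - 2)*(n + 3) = n^3 - 3*n^2 - 10*n + 24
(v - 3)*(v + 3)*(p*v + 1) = p*v^3 - 9*p*v + v^2 - 9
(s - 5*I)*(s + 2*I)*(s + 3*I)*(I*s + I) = I*s^4 + I*s^3 + 19*I*s^2 - 30*s + 19*I*s - 30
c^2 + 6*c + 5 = (c + 1)*(c + 5)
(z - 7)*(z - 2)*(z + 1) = z^3 - 8*z^2 + 5*z + 14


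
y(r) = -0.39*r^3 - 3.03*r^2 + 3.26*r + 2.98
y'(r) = -1.17*r^2 - 6.06*r + 3.26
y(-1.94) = -11.90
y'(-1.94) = 10.61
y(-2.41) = -17.02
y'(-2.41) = 11.07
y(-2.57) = -18.79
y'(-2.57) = 11.11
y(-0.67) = -0.45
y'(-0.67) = 6.79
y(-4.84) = -39.56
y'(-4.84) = 5.18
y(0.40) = 3.77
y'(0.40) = 0.65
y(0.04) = 3.11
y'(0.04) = 3.02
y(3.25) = -31.82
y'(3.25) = -28.79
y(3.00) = -25.04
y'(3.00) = -25.45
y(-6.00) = -41.42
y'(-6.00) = -2.50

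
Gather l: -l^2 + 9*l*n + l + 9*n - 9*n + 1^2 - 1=-l^2 + l*(9*n + 1)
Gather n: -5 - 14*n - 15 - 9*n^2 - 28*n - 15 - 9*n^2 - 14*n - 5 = -18*n^2 - 56*n - 40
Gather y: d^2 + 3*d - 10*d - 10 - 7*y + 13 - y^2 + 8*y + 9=d^2 - 7*d - y^2 + y + 12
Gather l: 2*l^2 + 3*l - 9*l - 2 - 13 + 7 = 2*l^2 - 6*l - 8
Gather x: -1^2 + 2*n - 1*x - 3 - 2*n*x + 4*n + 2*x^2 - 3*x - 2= 6*n + 2*x^2 + x*(-2*n - 4) - 6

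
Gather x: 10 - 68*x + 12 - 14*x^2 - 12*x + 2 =-14*x^2 - 80*x + 24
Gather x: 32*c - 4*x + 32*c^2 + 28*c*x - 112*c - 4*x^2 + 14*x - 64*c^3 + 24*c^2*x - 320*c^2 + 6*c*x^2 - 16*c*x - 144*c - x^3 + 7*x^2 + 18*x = -64*c^3 - 288*c^2 - 224*c - x^3 + x^2*(6*c + 3) + x*(24*c^2 + 12*c + 28)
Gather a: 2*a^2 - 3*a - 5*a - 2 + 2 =2*a^2 - 8*a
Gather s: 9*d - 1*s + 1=9*d - s + 1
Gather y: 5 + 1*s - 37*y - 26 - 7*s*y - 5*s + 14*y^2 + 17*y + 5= -4*s + 14*y^2 + y*(-7*s - 20) - 16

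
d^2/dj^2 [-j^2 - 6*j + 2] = -2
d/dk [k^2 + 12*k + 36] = 2*k + 12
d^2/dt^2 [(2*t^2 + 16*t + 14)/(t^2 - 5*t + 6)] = 4*(13*t^3 + 3*t^2 - 249*t + 409)/(t^6 - 15*t^5 + 93*t^4 - 305*t^3 + 558*t^2 - 540*t + 216)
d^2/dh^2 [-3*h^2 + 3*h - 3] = -6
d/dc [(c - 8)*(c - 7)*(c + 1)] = 3*c^2 - 28*c + 41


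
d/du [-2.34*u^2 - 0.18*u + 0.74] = -4.68*u - 0.18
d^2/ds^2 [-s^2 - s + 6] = -2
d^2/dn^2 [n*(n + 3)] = 2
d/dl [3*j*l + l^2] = 3*j + 2*l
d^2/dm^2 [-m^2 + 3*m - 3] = -2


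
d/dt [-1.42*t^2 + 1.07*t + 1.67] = 1.07 - 2.84*t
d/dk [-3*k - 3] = -3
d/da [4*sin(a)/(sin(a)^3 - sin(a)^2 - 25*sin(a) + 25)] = 4*(-2*sin(a)^3 + sin(a)^2 + 25)*cos(a)/(sin(a)^3 - sin(a)^2 - 25*sin(a) + 25)^2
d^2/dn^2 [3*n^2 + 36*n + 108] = 6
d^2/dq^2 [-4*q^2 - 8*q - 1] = -8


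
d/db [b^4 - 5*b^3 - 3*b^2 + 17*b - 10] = 4*b^3 - 15*b^2 - 6*b + 17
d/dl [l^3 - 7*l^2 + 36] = l*(3*l - 14)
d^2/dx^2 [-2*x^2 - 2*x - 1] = -4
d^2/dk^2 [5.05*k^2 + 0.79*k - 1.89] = 10.1000000000000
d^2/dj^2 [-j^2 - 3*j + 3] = -2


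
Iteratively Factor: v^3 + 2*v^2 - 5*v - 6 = (v + 1)*(v^2 + v - 6) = (v - 2)*(v + 1)*(v + 3)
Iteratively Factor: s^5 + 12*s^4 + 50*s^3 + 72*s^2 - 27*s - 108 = (s - 1)*(s^4 + 13*s^3 + 63*s^2 + 135*s + 108) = (s - 1)*(s + 4)*(s^3 + 9*s^2 + 27*s + 27) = (s - 1)*(s + 3)*(s + 4)*(s^2 + 6*s + 9) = (s - 1)*(s + 3)^2*(s + 4)*(s + 3)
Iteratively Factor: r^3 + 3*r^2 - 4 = (r + 2)*(r^2 + r - 2) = (r - 1)*(r + 2)*(r + 2)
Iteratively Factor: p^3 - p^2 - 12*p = (p - 4)*(p^2 + 3*p) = p*(p - 4)*(p + 3)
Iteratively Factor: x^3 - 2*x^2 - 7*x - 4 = (x - 4)*(x^2 + 2*x + 1) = (x - 4)*(x + 1)*(x + 1)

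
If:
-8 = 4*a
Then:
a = -2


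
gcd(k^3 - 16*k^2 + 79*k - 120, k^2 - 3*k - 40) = k - 8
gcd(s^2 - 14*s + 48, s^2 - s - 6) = 1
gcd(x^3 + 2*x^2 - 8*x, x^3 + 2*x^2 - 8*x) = x^3 + 2*x^2 - 8*x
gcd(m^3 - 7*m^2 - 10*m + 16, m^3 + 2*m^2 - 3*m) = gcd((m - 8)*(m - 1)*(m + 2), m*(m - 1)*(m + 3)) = m - 1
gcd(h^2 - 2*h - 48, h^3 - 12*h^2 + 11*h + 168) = h - 8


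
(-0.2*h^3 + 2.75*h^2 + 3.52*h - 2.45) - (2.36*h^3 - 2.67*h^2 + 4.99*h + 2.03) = -2.56*h^3 + 5.42*h^2 - 1.47*h - 4.48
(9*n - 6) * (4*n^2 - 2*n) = 36*n^3 - 42*n^2 + 12*n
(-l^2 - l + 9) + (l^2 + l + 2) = 11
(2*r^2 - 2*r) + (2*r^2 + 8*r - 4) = 4*r^2 + 6*r - 4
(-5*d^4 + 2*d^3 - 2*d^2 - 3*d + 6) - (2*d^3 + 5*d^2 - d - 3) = -5*d^4 - 7*d^2 - 2*d + 9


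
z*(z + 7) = z^2 + 7*z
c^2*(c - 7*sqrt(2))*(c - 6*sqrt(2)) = c^4 - 13*sqrt(2)*c^3 + 84*c^2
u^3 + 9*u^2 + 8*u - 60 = (u - 2)*(u + 5)*(u + 6)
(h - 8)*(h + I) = h^2 - 8*h + I*h - 8*I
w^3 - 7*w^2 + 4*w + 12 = (w - 6)*(w - 2)*(w + 1)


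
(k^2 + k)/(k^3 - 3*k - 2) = k/(k^2 - k - 2)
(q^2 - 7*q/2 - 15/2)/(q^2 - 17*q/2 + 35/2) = (2*q + 3)/(2*q - 7)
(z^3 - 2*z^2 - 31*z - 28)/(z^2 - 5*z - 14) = (z^2 + 5*z + 4)/(z + 2)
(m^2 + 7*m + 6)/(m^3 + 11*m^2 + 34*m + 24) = 1/(m + 4)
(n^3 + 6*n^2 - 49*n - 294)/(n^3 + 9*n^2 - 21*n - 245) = (n^2 - n - 42)/(n^2 + 2*n - 35)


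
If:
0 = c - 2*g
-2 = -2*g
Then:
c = 2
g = 1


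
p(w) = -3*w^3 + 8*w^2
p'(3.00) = -33.00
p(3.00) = -9.00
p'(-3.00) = -129.00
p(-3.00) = 153.00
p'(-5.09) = -314.61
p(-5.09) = 602.88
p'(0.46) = 5.46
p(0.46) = 1.40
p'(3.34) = -46.96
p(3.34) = -22.53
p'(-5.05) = -310.32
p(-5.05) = 590.38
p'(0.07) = 1.08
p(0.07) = 0.04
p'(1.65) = 1.90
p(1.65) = 8.30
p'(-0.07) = -1.16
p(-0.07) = 0.04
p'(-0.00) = 0.00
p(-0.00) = 0.00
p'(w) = -9*w^2 + 16*w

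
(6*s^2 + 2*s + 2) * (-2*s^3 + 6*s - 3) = -12*s^5 - 4*s^4 + 32*s^3 - 6*s^2 + 6*s - 6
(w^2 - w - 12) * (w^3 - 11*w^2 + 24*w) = w^5 - 12*w^4 + 23*w^3 + 108*w^2 - 288*w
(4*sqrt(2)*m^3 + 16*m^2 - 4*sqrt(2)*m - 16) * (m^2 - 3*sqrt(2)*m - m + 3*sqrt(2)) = 4*sqrt(2)*m^5 - 8*m^4 - 4*sqrt(2)*m^4 - 52*sqrt(2)*m^3 + 8*m^3 + 8*m^2 + 52*sqrt(2)*m^2 - 8*m + 48*sqrt(2)*m - 48*sqrt(2)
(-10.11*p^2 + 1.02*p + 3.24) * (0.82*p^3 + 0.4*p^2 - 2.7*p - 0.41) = -8.2902*p^5 - 3.2076*p^4 + 30.3618*p^3 + 2.6871*p^2 - 9.1662*p - 1.3284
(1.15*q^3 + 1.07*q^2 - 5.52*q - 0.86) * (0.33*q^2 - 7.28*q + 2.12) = 0.3795*q^5 - 8.0189*q^4 - 7.1732*q^3 + 42.1702*q^2 - 5.4416*q - 1.8232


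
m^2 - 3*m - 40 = (m - 8)*(m + 5)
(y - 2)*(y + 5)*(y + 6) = y^3 + 9*y^2 + 8*y - 60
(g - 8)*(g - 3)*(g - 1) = g^3 - 12*g^2 + 35*g - 24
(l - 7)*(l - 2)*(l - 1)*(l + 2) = l^4 - 8*l^3 + 3*l^2 + 32*l - 28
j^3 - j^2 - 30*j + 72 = (j - 4)*(j - 3)*(j + 6)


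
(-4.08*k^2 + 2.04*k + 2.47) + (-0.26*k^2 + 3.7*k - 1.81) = -4.34*k^2 + 5.74*k + 0.66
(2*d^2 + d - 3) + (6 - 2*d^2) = d + 3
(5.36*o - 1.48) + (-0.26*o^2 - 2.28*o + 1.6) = -0.26*o^2 + 3.08*o + 0.12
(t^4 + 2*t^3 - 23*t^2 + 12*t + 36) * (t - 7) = t^5 - 5*t^4 - 37*t^3 + 173*t^2 - 48*t - 252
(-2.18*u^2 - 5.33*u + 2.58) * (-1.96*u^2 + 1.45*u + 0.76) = 4.2728*u^4 + 7.2858*u^3 - 14.4421*u^2 - 0.3098*u + 1.9608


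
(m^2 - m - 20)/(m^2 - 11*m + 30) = (m + 4)/(m - 6)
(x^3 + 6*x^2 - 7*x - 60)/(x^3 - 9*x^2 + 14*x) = (x^3 + 6*x^2 - 7*x - 60)/(x*(x^2 - 9*x + 14))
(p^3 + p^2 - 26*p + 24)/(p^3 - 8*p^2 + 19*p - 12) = (p + 6)/(p - 3)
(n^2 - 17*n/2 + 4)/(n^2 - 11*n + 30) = (n^2 - 17*n/2 + 4)/(n^2 - 11*n + 30)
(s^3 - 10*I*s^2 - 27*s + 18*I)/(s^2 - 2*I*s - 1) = (s^2 - 9*I*s - 18)/(s - I)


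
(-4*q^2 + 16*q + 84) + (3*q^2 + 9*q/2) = -q^2 + 41*q/2 + 84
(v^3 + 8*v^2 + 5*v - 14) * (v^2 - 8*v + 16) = v^5 - 43*v^3 + 74*v^2 + 192*v - 224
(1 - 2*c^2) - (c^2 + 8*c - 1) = -3*c^2 - 8*c + 2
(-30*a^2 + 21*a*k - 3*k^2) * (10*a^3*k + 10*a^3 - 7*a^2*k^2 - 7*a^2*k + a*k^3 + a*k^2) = -300*a^5*k - 300*a^5 + 420*a^4*k^2 + 420*a^4*k - 207*a^3*k^3 - 207*a^3*k^2 + 42*a^2*k^4 + 42*a^2*k^3 - 3*a*k^5 - 3*a*k^4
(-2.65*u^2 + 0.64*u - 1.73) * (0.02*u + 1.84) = -0.053*u^3 - 4.8632*u^2 + 1.143*u - 3.1832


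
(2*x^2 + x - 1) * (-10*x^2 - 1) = -20*x^4 - 10*x^3 + 8*x^2 - x + 1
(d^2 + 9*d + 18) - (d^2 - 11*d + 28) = 20*d - 10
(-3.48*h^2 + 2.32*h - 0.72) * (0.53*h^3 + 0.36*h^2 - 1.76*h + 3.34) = -1.8444*h^5 - 0.0231999999999999*h^4 + 6.5784*h^3 - 15.9656*h^2 + 9.016*h - 2.4048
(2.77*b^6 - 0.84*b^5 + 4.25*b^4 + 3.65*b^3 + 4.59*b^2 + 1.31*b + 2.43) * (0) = 0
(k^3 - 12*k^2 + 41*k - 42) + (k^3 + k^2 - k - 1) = 2*k^3 - 11*k^2 + 40*k - 43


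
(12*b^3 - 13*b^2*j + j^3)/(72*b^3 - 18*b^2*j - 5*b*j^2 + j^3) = (b - j)/(6*b - j)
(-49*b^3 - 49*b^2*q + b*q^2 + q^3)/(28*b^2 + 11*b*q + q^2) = (-7*b^2 - 6*b*q + q^2)/(4*b + q)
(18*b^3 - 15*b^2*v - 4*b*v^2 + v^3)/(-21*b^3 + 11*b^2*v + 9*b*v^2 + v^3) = (-6*b + v)/(7*b + v)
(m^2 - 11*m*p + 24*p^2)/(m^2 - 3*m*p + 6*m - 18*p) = (m - 8*p)/(m + 6)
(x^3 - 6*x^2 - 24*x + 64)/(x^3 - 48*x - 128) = (x - 2)/(x + 4)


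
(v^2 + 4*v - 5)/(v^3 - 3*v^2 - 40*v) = (v - 1)/(v*(v - 8))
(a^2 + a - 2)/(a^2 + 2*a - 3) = (a + 2)/(a + 3)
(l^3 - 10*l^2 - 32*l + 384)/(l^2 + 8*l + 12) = (l^2 - 16*l + 64)/(l + 2)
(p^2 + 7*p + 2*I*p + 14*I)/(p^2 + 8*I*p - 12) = (p + 7)/(p + 6*I)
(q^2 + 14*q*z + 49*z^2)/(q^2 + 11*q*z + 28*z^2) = (q + 7*z)/(q + 4*z)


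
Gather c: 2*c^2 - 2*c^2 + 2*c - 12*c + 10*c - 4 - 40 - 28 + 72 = 0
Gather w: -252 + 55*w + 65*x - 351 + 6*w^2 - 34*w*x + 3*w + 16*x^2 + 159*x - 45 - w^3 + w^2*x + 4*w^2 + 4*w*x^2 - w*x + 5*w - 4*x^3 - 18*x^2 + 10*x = -w^3 + w^2*(x + 10) + w*(4*x^2 - 35*x + 63) - 4*x^3 - 2*x^2 + 234*x - 648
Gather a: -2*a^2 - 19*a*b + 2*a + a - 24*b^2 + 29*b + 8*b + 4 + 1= -2*a^2 + a*(3 - 19*b) - 24*b^2 + 37*b + 5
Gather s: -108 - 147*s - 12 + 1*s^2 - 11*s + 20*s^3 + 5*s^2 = 20*s^3 + 6*s^2 - 158*s - 120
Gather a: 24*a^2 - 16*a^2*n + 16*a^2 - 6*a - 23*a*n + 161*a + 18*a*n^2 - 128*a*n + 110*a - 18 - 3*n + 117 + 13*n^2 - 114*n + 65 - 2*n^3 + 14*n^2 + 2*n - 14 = a^2*(40 - 16*n) + a*(18*n^2 - 151*n + 265) - 2*n^3 + 27*n^2 - 115*n + 150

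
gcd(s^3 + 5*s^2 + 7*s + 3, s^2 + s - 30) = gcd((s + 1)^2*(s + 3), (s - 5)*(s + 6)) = 1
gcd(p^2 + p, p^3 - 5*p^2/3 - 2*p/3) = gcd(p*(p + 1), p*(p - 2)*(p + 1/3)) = p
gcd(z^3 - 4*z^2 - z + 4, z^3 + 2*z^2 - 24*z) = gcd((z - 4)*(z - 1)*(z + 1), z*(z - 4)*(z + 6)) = z - 4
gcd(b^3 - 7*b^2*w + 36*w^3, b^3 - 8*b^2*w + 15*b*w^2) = -b + 3*w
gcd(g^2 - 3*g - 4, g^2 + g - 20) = g - 4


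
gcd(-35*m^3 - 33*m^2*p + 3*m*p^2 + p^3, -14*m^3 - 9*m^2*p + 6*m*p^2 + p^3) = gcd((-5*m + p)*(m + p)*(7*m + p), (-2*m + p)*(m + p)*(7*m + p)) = 7*m^2 + 8*m*p + p^2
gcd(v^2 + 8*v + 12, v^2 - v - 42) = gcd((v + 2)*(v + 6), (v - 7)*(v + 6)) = v + 6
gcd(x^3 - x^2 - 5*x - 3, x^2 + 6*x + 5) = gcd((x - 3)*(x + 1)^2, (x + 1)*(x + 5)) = x + 1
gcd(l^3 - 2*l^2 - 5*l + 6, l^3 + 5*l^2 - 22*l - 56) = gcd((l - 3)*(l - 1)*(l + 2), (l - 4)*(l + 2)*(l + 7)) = l + 2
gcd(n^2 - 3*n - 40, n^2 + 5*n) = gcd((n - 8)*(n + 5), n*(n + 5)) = n + 5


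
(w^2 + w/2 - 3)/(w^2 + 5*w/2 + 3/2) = (2*w^2 + w - 6)/(2*w^2 + 5*w + 3)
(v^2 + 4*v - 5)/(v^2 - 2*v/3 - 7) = 3*(-v^2 - 4*v + 5)/(-3*v^2 + 2*v + 21)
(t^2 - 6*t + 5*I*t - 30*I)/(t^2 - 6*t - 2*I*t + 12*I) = (t + 5*I)/(t - 2*I)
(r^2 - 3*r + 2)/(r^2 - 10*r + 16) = (r - 1)/(r - 8)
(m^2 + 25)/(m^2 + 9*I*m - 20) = (m - 5*I)/(m + 4*I)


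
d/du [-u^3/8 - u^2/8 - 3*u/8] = -3*u^2/8 - u/4 - 3/8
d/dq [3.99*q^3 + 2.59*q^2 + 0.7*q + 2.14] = 11.97*q^2 + 5.18*q + 0.7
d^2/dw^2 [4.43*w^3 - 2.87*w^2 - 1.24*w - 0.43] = 26.58*w - 5.74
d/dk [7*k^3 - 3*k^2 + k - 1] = 21*k^2 - 6*k + 1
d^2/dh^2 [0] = 0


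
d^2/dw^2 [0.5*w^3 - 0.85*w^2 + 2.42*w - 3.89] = 3.0*w - 1.7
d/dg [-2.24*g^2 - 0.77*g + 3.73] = -4.48*g - 0.77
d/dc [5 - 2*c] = -2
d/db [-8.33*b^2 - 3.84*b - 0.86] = -16.66*b - 3.84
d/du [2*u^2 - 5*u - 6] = 4*u - 5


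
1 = 1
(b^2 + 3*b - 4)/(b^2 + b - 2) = (b + 4)/(b + 2)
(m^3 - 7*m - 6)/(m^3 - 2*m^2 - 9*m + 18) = (m^2 + 3*m + 2)/(m^2 + m - 6)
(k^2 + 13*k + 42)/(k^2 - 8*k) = (k^2 + 13*k + 42)/(k*(k - 8))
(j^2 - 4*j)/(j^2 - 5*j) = (j - 4)/(j - 5)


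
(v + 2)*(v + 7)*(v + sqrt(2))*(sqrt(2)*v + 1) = sqrt(2)*v^4 + 3*v^3 + 9*sqrt(2)*v^3 + 15*sqrt(2)*v^2 + 27*v^2 + 9*sqrt(2)*v + 42*v + 14*sqrt(2)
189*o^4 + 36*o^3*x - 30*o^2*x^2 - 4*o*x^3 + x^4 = (-7*o + x)*(-3*o + x)*(3*o + x)^2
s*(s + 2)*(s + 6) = s^3 + 8*s^2 + 12*s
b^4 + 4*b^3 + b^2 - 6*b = b*(b - 1)*(b + 2)*(b + 3)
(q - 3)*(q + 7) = q^2 + 4*q - 21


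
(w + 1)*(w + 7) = w^2 + 8*w + 7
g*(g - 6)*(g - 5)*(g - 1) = g^4 - 12*g^3 + 41*g^2 - 30*g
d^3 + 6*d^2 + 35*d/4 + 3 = (d + 1/2)*(d + 3/2)*(d + 4)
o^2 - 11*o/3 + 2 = (o - 3)*(o - 2/3)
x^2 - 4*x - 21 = (x - 7)*(x + 3)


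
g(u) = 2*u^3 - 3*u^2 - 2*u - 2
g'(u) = 6*u^2 - 6*u - 2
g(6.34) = 374.41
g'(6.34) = 201.13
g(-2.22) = -34.23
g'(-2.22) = 40.89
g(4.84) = 144.80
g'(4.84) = 109.51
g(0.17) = -2.42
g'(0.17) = -2.85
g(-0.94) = -4.43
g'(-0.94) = 8.94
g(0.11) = -2.25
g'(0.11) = -2.59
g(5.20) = 187.70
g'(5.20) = 129.04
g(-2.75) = -60.78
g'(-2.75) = 59.88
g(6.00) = 310.00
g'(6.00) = 178.00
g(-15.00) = -7397.00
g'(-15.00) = 1438.00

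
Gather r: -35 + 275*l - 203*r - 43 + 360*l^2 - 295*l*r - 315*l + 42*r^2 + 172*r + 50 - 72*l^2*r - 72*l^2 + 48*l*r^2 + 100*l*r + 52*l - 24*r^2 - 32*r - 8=288*l^2 + 12*l + r^2*(48*l + 18) + r*(-72*l^2 - 195*l - 63) - 36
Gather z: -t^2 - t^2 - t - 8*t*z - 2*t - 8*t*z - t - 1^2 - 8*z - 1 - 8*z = -2*t^2 - 4*t + z*(-16*t - 16) - 2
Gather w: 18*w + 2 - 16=18*w - 14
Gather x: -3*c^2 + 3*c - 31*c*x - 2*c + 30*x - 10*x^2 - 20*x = -3*c^2 + c - 10*x^2 + x*(10 - 31*c)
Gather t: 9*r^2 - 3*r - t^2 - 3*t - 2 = 9*r^2 - 3*r - t^2 - 3*t - 2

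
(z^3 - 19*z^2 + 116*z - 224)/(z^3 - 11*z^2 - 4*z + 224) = (z - 4)/(z + 4)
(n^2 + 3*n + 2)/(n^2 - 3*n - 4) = (n + 2)/(n - 4)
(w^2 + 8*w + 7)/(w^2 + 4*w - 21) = (w + 1)/(w - 3)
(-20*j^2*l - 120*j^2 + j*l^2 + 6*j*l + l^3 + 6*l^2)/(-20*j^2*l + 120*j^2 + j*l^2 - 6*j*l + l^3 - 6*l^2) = (l + 6)/(l - 6)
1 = 1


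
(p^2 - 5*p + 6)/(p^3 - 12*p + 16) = (p - 3)/(p^2 + 2*p - 8)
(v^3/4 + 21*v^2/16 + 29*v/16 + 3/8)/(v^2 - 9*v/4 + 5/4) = (4*v^3 + 21*v^2 + 29*v + 6)/(4*(4*v^2 - 9*v + 5))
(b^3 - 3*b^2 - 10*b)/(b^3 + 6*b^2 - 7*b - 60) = b*(b^2 - 3*b - 10)/(b^3 + 6*b^2 - 7*b - 60)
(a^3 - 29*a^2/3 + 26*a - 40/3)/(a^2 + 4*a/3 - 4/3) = (a^2 - 9*a + 20)/(a + 2)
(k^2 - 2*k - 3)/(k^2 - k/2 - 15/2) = 2*(k + 1)/(2*k + 5)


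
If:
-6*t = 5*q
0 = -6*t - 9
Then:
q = 9/5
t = -3/2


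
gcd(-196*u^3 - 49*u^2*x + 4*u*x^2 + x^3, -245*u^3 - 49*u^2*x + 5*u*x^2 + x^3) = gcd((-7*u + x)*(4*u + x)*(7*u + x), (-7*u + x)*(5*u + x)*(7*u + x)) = -49*u^2 + x^2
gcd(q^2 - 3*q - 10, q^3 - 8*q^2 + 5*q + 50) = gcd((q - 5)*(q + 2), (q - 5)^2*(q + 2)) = q^2 - 3*q - 10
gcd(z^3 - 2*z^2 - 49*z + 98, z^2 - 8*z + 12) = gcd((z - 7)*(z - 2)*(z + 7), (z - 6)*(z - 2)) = z - 2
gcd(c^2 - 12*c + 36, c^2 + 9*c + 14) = 1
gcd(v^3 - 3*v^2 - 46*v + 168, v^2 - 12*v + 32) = v - 4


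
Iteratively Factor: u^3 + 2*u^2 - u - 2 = (u + 2)*(u^2 - 1) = (u - 1)*(u + 2)*(u + 1)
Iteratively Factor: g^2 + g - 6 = (g + 3)*(g - 2)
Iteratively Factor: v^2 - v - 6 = (v - 3)*(v + 2)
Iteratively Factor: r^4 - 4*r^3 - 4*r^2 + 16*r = (r + 2)*(r^3 - 6*r^2 + 8*r) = (r - 4)*(r + 2)*(r^2 - 2*r) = r*(r - 4)*(r + 2)*(r - 2)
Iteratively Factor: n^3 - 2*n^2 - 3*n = (n - 3)*(n^2 + n) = n*(n - 3)*(n + 1)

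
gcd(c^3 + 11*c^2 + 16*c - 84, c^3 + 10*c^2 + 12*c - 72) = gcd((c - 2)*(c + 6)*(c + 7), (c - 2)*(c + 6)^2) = c^2 + 4*c - 12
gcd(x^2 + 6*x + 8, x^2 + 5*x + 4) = x + 4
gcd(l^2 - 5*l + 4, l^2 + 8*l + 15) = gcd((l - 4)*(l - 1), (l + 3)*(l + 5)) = 1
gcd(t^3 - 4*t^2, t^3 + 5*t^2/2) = t^2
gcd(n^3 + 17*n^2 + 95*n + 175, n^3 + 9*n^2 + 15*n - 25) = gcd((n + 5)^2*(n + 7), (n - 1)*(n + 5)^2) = n^2 + 10*n + 25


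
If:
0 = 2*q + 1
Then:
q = -1/2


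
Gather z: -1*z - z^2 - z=-z^2 - 2*z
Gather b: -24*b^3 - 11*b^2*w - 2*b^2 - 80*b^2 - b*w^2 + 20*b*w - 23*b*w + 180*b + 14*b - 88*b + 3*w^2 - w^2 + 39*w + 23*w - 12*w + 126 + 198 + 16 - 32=-24*b^3 + b^2*(-11*w - 82) + b*(-w^2 - 3*w + 106) + 2*w^2 + 50*w + 308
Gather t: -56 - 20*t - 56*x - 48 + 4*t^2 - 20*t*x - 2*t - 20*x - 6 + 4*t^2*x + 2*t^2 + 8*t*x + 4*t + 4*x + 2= t^2*(4*x + 6) + t*(-12*x - 18) - 72*x - 108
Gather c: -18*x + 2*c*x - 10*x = 2*c*x - 28*x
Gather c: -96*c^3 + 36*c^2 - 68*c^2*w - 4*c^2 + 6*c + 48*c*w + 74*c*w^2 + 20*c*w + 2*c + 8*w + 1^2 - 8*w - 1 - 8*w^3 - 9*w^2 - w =-96*c^3 + c^2*(32 - 68*w) + c*(74*w^2 + 68*w + 8) - 8*w^3 - 9*w^2 - w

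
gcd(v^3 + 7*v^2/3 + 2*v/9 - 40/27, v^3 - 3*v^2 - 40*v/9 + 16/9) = v + 4/3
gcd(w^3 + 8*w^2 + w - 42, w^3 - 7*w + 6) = w^2 + w - 6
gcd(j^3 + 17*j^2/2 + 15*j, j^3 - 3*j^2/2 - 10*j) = j^2 + 5*j/2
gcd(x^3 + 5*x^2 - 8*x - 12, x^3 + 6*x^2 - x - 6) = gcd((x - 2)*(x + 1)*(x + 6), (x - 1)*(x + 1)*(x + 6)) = x^2 + 7*x + 6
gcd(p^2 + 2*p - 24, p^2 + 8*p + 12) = p + 6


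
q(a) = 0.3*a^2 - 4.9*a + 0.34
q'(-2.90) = -6.64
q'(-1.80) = -5.98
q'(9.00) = 0.50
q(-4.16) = 25.92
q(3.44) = -12.97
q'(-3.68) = -7.11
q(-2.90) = 17.07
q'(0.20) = -4.78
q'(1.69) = -3.89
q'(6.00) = -1.30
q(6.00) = -18.26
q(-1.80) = 10.13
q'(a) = 0.6*a - 4.9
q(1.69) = -7.08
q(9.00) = -19.46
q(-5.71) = 38.10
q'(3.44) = -2.84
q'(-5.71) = -8.33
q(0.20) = -0.63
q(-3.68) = 22.43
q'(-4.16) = -7.40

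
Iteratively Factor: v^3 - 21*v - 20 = (v - 5)*(v^2 + 5*v + 4) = (v - 5)*(v + 4)*(v + 1)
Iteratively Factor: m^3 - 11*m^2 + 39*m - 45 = (m - 3)*(m^2 - 8*m + 15) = (m - 5)*(m - 3)*(m - 3)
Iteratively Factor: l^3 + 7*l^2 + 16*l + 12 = (l + 2)*(l^2 + 5*l + 6) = (l + 2)*(l + 3)*(l + 2)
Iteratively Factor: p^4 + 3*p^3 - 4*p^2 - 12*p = (p + 3)*(p^3 - 4*p) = p*(p + 3)*(p^2 - 4) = p*(p + 2)*(p + 3)*(p - 2)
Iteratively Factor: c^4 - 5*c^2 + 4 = (c - 1)*(c^3 + c^2 - 4*c - 4) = (c - 1)*(c + 1)*(c^2 - 4) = (c - 1)*(c + 1)*(c + 2)*(c - 2)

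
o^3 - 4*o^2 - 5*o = o*(o - 5)*(o + 1)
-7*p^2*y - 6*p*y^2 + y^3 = y*(-7*p + y)*(p + y)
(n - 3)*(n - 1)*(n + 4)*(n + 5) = n^4 + 5*n^3 - 13*n^2 - 53*n + 60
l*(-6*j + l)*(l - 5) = -6*j*l^2 + 30*j*l + l^3 - 5*l^2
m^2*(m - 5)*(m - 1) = m^4 - 6*m^3 + 5*m^2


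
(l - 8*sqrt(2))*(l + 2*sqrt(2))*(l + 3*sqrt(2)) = l^3 - 3*sqrt(2)*l^2 - 68*l - 96*sqrt(2)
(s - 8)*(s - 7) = s^2 - 15*s + 56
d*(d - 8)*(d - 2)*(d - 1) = d^4 - 11*d^3 + 26*d^2 - 16*d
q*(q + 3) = q^2 + 3*q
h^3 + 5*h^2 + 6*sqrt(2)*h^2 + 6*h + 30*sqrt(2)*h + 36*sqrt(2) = (h + 2)*(h + 3)*(h + 6*sqrt(2))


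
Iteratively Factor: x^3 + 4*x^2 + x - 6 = (x + 3)*(x^2 + x - 2) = (x - 1)*(x + 3)*(x + 2)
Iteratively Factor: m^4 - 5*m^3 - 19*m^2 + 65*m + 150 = (m + 3)*(m^3 - 8*m^2 + 5*m + 50) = (m - 5)*(m + 3)*(m^2 - 3*m - 10) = (m - 5)*(m + 2)*(m + 3)*(m - 5)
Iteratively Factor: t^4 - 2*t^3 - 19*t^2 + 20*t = (t)*(t^3 - 2*t^2 - 19*t + 20) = t*(t - 1)*(t^2 - t - 20) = t*(t - 5)*(t - 1)*(t + 4)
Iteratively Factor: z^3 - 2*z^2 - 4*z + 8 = (z + 2)*(z^2 - 4*z + 4) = (z - 2)*(z + 2)*(z - 2)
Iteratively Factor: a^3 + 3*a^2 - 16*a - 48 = (a + 4)*(a^2 - a - 12) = (a + 3)*(a + 4)*(a - 4)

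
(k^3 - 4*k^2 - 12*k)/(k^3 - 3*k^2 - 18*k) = (k + 2)/(k + 3)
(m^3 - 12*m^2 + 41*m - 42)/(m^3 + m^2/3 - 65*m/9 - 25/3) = 9*(m^2 - 9*m + 14)/(9*m^2 + 30*m + 25)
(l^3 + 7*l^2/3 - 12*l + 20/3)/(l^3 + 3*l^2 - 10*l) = (l - 2/3)/l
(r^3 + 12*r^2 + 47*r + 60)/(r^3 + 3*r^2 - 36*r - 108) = (r^2 + 9*r + 20)/(r^2 - 36)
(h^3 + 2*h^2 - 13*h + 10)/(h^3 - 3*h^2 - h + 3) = (h^2 + 3*h - 10)/(h^2 - 2*h - 3)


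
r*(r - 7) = r^2 - 7*r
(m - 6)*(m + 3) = m^2 - 3*m - 18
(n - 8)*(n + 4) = n^2 - 4*n - 32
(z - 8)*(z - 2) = z^2 - 10*z + 16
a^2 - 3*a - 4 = (a - 4)*(a + 1)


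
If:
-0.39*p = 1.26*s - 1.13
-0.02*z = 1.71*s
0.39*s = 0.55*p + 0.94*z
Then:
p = 2.84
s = 0.02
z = -1.65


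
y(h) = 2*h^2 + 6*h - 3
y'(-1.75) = -1.00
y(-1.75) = -7.38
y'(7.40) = 35.60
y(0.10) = -2.38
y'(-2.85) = -5.40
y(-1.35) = -7.46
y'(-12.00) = -42.00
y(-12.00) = 213.00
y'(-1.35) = 0.60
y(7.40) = 150.92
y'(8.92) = 41.68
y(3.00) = 33.00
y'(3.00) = 18.00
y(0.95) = 4.50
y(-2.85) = -3.86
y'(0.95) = 9.80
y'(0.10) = 6.40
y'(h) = 4*h + 6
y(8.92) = 209.65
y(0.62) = 1.49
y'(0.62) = 8.48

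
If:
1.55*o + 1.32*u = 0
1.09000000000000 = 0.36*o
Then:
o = 3.03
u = -3.56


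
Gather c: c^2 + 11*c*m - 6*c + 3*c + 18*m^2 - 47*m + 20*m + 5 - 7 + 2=c^2 + c*(11*m - 3) + 18*m^2 - 27*m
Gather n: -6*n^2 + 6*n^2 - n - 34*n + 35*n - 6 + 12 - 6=0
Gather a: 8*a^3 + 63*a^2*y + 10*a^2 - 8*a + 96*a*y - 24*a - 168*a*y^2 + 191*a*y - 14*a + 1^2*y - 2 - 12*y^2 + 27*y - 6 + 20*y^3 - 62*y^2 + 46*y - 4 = 8*a^3 + a^2*(63*y + 10) + a*(-168*y^2 + 287*y - 46) + 20*y^3 - 74*y^2 + 74*y - 12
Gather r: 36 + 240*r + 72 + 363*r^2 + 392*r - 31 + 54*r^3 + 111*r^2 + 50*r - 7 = 54*r^3 + 474*r^2 + 682*r + 70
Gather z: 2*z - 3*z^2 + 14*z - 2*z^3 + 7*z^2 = -2*z^3 + 4*z^2 + 16*z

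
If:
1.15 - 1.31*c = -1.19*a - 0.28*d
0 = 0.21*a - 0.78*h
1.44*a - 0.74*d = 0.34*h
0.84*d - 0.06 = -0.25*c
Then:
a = -0.09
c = 0.77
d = -0.16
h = -0.02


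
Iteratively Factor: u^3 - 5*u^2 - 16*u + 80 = (u - 5)*(u^2 - 16) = (u - 5)*(u - 4)*(u + 4)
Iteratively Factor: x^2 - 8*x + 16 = (x - 4)*(x - 4)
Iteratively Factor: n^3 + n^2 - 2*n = (n)*(n^2 + n - 2) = n*(n - 1)*(n + 2)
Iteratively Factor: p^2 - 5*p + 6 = (p - 3)*(p - 2)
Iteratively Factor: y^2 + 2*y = (y)*(y + 2)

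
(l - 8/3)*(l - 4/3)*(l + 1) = l^3 - 3*l^2 - 4*l/9 + 32/9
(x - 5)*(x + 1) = x^2 - 4*x - 5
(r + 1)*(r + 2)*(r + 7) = r^3 + 10*r^2 + 23*r + 14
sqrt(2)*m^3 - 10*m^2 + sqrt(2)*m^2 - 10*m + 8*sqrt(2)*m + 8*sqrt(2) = (m - 4*sqrt(2))*(m - sqrt(2))*(sqrt(2)*m + sqrt(2))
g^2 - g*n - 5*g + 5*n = (g - 5)*(g - n)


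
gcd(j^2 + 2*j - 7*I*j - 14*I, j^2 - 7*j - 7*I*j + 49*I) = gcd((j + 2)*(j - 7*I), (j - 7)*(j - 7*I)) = j - 7*I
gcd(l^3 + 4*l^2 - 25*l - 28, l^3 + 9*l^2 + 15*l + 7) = l^2 + 8*l + 7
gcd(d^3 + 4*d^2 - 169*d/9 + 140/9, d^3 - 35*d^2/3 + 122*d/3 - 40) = d - 5/3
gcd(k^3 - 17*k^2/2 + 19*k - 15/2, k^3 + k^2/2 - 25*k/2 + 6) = k^2 - 7*k/2 + 3/2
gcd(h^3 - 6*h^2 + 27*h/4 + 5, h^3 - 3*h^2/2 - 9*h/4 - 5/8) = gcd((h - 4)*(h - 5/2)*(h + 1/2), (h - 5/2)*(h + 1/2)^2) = h^2 - 2*h - 5/4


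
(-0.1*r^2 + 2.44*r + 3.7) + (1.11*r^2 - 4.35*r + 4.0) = 1.01*r^2 - 1.91*r + 7.7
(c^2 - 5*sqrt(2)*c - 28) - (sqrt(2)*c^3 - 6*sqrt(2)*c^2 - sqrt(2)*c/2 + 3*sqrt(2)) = -sqrt(2)*c^3 + c^2 + 6*sqrt(2)*c^2 - 9*sqrt(2)*c/2 - 28 - 3*sqrt(2)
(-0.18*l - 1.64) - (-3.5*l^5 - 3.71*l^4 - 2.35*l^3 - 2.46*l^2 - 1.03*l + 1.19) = 3.5*l^5 + 3.71*l^4 + 2.35*l^3 + 2.46*l^2 + 0.85*l - 2.83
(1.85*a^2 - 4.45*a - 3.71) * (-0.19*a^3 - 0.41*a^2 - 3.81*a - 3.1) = -0.3515*a^5 + 0.0870000000000001*a^4 - 4.5191*a^3 + 12.7406*a^2 + 27.9301*a + 11.501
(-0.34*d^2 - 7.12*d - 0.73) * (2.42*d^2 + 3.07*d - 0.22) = -0.8228*d^4 - 18.2742*d^3 - 23.5502*d^2 - 0.6747*d + 0.1606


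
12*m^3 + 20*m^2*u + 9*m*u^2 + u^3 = (m + u)*(2*m + u)*(6*m + u)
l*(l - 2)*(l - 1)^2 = l^4 - 4*l^3 + 5*l^2 - 2*l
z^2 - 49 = (z - 7)*(z + 7)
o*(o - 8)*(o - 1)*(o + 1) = o^4 - 8*o^3 - o^2 + 8*o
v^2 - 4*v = v*(v - 4)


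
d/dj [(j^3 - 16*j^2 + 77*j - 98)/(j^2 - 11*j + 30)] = (j^4 - 22*j^3 + 189*j^2 - 764*j + 1232)/(j^4 - 22*j^3 + 181*j^2 - 660*j + 900)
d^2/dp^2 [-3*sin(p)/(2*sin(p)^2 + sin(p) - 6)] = 6*(2*sin(p)^5 - sin(p)^4 + 32*sin(p)^3 + 3*sin(p)^2 - 18*sin(p) - 6)/((sin(p) + 2)^3*(2*sin(p) - 3)^3)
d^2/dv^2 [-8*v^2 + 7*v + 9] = -16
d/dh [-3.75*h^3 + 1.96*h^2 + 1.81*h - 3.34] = -11.25*h^2 + 3.92*h + 1.81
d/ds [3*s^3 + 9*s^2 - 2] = 9*s*(s + 2)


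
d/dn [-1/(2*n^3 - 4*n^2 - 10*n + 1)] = 2*(3*n^2 - 4*n - 5)/(2*n^3 - 4*n^2 - 10*n + 1)^2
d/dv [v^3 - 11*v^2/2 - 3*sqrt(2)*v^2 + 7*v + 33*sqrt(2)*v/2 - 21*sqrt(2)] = 3*v^2 - 11*v - 6*sqrt(2)*v + 7 + 33*sqrt(2)/2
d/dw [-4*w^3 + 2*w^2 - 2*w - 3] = -12*w^2 + 4*w - 2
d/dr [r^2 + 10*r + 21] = 2*r + 10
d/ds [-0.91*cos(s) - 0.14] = 0.91*sin(s)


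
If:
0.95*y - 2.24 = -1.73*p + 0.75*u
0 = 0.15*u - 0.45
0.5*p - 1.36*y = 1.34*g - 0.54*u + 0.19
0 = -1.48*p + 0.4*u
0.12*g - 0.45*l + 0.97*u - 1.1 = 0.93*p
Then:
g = -1.93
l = 1.83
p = 0.81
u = 3.00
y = 3.25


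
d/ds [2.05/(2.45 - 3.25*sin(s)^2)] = 0.630769230769231*sin(2*s)/(0.5*cos(2*s) + 0.253846153846154)^2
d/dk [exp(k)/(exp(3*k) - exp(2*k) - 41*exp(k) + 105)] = ((-3*exp(2*k) + 2*exp(k) + 41)*exp(k) + exp(3*k) - exp(2*k) - 41*exp(k) + 105)*exp(k)/(exp(3*k) - exp(2*k) - 41*exp(k) + 105)^2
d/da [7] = 0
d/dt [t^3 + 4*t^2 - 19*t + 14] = 3*t^2 + 8*t - 19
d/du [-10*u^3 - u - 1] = -30*u^2 - 1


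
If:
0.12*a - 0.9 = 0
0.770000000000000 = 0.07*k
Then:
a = 7.50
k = 11.00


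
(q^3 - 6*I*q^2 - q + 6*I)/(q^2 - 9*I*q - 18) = (q^2 - 1)/(q - 3*I)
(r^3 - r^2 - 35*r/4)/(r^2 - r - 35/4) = r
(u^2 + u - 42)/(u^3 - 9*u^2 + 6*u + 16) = (u^2 + u - 42)/(u^3 - 9*u^2 + 6*u + 16)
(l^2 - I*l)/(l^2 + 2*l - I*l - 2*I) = l/(l + 2)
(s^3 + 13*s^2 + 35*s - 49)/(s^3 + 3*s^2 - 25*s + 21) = (s + 7)/(s - 3)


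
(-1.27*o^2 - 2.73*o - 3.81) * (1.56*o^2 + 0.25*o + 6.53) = -1.9812*o^4 - 4.5763*o^3 - 14.9192*o^2 - 18.7794*o - 24.8793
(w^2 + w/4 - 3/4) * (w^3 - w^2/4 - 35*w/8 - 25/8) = w^5 - 83*w^3/16 - 129*w^2/32 + 5*w/2 + 75/32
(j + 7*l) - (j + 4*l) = 3*l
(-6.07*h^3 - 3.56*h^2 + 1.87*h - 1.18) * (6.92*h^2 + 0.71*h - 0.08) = -42.0044*h^5 - 28.9449*h^4 + 10.8984*h^3 - 6.5531*h^2 - 0.9874*h + 0.0944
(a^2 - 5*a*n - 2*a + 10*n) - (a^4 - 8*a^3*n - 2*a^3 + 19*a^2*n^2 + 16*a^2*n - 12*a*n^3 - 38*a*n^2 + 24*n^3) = -a^4 + 8*a^3*n + 2*a^3 - 19*a^2*n^2 - 16*a^2*n + a^2 + 12*a*n^3 + 38*a*n^2 - 5*a*n - 2*a - 24*n^3 + 10*n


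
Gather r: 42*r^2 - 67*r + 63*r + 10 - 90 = 42*r^2 - 4*r - 80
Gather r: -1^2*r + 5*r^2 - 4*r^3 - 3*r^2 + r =-4*r^3 + 2*r^2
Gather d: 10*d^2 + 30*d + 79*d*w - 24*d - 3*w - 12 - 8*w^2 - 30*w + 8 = 10*d^2 + d*(79*w + 6) - 8*w^2 - 33*w - 4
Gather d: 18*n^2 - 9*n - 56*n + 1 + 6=18*n^2 - 65*n + 7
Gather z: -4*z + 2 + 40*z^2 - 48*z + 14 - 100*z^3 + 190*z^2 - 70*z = -100*z^3 + 230*z^2 - 122*z + 16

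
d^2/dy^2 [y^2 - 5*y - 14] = 2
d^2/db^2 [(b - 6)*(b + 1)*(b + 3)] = 6*b - 4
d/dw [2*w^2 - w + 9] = 4*w - 1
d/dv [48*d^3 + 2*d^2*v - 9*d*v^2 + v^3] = 2*d^2 - 18*d*v + 3*v^2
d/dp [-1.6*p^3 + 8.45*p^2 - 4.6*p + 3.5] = -4.8*p^2 + 16.9*p - 4.6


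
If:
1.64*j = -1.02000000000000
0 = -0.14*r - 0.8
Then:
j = -0.62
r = -5.71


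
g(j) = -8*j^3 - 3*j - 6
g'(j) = -24*j^2 - 3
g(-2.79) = 176.11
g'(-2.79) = -189.82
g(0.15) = -6.48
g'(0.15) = -3.54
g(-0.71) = -1.01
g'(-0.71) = -15.10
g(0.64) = -10.02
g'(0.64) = -12.83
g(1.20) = -23.42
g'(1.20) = -37.56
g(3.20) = -277.74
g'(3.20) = -248.76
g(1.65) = -46.89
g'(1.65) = -68.34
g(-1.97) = 61.07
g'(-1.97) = -96.14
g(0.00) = -6.00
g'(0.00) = -3.00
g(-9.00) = 5853.00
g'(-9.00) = -1947.00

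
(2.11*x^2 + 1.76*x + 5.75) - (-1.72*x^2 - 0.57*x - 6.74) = 3.83*x^2 + 2.33*x + 12.49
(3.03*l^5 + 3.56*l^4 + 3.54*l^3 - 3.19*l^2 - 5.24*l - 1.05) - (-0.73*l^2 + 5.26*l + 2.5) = 3.03*l^5 + 3.56*l^4 + 3.54*l^3 - 2.46*l^2 - 10.5*l - 3.55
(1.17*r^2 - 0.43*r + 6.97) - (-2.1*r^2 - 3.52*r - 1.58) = 3.27*r^2 + 3.09*r + 8.55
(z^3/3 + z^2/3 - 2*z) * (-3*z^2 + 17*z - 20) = -z^5 + 14*z^4/3 + 5*z^3 - 122*z^2/3 + 40*z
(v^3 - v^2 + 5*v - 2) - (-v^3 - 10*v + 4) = 2*v^3 - v^2 + 15*v - 6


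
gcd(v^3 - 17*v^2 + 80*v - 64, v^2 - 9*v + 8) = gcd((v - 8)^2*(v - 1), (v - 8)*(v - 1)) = v^2 - 9*v + 8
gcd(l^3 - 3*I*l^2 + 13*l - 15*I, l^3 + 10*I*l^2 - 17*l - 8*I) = 1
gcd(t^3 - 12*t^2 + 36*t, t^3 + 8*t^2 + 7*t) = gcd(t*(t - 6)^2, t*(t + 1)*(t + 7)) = t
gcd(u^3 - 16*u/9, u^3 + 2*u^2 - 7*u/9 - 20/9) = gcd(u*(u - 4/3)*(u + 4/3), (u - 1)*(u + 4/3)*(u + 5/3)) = u + 4/3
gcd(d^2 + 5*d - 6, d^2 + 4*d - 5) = d - 1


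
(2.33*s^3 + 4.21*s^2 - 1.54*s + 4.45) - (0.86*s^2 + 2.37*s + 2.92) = 2.33*s^3 + 3.35*s^2 - 3.91*s + 1.53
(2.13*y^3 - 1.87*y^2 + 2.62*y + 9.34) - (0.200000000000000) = 2.13*y^3 - 1.87*y^2 + 2.62*y + 9.14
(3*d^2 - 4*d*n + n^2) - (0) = 3*d^2 - 4*d*n + n^2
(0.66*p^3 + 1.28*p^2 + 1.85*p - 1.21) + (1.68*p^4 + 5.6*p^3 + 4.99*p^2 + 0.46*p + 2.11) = 1.68*p^4 + 6.26*p^3 + 6.27*p^2 + 2.31*p + 0.9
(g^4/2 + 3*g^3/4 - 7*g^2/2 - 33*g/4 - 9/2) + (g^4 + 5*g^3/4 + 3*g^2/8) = 3*g^4/2 + 2*g^3 - 25*g^2/8 - 33*g/4 - 9/2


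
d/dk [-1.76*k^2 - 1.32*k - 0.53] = -3.52*k - 1.32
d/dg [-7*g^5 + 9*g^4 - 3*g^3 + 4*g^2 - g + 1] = -35*g^4 + 36*g^3 - 9*g^2 + 8*g - 1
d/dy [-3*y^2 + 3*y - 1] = 3 - 6*y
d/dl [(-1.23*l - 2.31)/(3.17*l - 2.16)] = (31.635015*l - 21.55572)/(3.17*l - 2.16)^3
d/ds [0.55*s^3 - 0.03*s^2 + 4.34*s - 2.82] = 1.65*s^2 - 0.06*s + 4.34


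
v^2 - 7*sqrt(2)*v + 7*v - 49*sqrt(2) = (v + 7)*(v - 7*sqrt(2))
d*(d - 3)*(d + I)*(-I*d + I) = -I*d^4 + d^3 + 4*I*d^3 - 4*d^2 - 3*I*d^2 + 3*d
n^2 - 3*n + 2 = (n - 2)*(n - 1)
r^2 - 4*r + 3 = (r - 3)*(r - 1)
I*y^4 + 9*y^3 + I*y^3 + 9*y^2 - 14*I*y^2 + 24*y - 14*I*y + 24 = (y - 6*I)*(y - 4*I)*(y + I)*(I*y + I)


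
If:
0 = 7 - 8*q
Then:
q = 7/8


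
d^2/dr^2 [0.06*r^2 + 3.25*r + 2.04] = 0.120000000000000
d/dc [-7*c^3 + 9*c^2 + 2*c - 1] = -21*c^2 + 18*c + 2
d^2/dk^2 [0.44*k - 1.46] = 0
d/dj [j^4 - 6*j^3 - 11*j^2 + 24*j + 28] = 4*j^3 - 18*j^2 - 22*j + 24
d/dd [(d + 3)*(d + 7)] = 2*d + 10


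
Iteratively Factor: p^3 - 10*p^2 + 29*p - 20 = (p - 1)*(p^2 - 9*p + 20) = (p - 5)*(p - 1)*(p - 4)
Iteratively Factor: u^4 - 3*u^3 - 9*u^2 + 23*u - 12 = (u - 1)*(u^3 - 2*u^2 - 11*u + 12) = (u - 1)*(u + 3)*(u^2 - 5*u + 4) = (u - 1)^2*(u + 3)*(u - 4)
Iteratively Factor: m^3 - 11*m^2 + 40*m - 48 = (m - 4)*(m^2 - 7*m + 12) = (m - 4)*(m - 3)*(m - 4)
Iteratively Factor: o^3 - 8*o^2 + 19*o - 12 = (o - 3)*(o^2 - 5*o + 4) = (o - 4)*(o - 3)*(o - 1)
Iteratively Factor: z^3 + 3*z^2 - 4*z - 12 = (z + 2)*(z^2 + z - 6) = (z - 2)*(z + 2)*(z + 3)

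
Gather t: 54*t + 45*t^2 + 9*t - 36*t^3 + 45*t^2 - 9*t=-36*t^3 + 90*t^2 + 54*t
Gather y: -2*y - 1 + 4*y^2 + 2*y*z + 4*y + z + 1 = 4*y^2 + y*(2*z + 2) + z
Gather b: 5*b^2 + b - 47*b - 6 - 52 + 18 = 5*b^2 - 46*b - 40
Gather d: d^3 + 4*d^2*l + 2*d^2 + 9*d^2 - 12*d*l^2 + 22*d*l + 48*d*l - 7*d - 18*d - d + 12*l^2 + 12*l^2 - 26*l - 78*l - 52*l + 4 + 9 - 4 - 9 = d^3 + d^2*(4*l + 11) + d*(-12*l^2 + 70*l - 26) + 24*l^2 - 156*l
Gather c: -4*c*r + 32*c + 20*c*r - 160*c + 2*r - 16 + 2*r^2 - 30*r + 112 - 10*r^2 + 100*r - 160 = c*(16*r - 128) - 8*r^2 + 72*r - 64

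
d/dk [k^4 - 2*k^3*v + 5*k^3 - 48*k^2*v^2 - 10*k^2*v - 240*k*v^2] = 4*k^3 - 6*k^2*v + 15*k^2 - 96*k*v^2 - 20*k*v - 240*v^2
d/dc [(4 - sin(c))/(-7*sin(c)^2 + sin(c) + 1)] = (-7*sin(c)^2 + 56*sin(c) - 5)*cos(c)/(-7*sin(c)^2 + sin(c) + 1)^2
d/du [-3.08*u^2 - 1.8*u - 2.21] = -6.16*u - 1.8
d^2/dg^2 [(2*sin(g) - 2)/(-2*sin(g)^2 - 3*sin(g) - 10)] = 2*(4*sin(g)^5 - 22*sin(g)^4 - 146*sin(g)^3 + 65*sin(g)^2 + 286*sin(g) + 38)/(3*sin(g) - cos(2*g) + 11)^3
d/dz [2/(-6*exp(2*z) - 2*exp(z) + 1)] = (24*exp(z) + 4)*exp(z)/(6*exp(2*z) + 2*exp(z) - 1)^2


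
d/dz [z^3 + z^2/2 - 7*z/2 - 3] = 3*z^2 + z - 7/2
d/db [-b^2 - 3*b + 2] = -2*b - 3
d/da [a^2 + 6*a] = 2*a + 6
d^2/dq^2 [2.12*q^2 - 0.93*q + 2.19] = 4.24000000000000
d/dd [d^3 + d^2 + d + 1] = 3*d^2 + 2*d + 1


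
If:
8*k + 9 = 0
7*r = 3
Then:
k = -9/8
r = 3/7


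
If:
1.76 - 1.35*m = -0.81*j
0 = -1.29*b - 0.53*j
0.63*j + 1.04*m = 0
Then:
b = 0.44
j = -1.08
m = 0.65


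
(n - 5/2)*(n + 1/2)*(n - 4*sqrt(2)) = n^3 - 4*sqrt(2)*n^2 - 2*n^2 - 5*n/4 + 8*sqrt(2)*n + 5*sqrt(2)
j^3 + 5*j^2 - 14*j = j*(j - 2)*(j + 7)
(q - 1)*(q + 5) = q^2 + 4*q - 5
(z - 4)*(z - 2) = z^2 - 6*z + 8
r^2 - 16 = (r - 4)*(r + 4)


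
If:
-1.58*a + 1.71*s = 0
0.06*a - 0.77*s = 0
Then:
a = 0.00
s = 0.00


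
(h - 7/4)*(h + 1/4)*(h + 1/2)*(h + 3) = h^4 + 2*h^3 - 67*h^2/16 - 121*h/32 - 21/32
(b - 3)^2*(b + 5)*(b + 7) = b^4 + 6*b^3 - 28*b^2 - 102*b + 315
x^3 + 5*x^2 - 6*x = x*(x - 1)*(x + 6)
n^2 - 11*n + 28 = (n - 7)*(n - 4)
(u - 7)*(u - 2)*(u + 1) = u^3 - 8*u^2 + 5*u + 14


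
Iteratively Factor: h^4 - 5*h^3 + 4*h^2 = (h)*(h^3 - 5*h^2 + 4*h) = h*(h - 1)*(h^2 - 4*h) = h*(h - 4)*(h - 1)*(h)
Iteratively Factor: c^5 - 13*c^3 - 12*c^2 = (c + 3)*(c^4 - 3*c^3 - 4*c^2) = (c - 4)*(c + 3)*(c^3 + c^2) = (c - 4)*(c + 1)*(c + 3)*(c^2) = c*(c - 4)*(c + 1)*(c + 3)*(c)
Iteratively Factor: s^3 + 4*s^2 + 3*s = (s + 1)*(s^2 + 3*s) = (s + 1)*(s + 3)*(s)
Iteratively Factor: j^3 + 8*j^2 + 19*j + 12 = (j + 4)*(j^2 + 4*j + 3) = (j + 1)*(j + 4)*(j + 3)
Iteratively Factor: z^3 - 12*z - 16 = (z + 2)*(z^2 - 2*z - 8) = (z + 2)^2*(z - 4)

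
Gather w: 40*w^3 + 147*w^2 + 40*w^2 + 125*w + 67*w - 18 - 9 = 40*w^3 + 187*w^2 + 192*w - 27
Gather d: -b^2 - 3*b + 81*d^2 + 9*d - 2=-b^2 - 3*b + 81*d^2 + 9*d - 2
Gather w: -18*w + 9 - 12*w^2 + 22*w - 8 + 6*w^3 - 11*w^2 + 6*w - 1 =6*w^3 - 23*w^2 + 10*w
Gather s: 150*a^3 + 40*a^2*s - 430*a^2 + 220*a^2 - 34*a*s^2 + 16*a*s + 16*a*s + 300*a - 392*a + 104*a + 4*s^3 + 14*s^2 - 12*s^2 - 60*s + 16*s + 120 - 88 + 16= 150*a^3 - 210*a^2 + 12*a + 4*s^3 + s^2*(2 - 34*a) + s*(40*a^2 + 32*a - 44) + 48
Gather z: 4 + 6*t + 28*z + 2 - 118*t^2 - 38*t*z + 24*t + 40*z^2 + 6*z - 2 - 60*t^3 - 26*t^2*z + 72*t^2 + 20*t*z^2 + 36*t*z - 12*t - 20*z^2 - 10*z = -60*t^3 - 46*t^2 + 18*t + z^2*(20*t + 20) + z*(-26*t^2 - 2*t + 24) + 4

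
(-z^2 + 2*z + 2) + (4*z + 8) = -z^2 + 6*z + 10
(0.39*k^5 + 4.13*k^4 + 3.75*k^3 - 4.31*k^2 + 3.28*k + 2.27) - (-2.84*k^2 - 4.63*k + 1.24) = 0.39*k^5 + 4.13*k^4 + 3.75*k^3 - 1.47*k^2 + 7.91*k + 1.03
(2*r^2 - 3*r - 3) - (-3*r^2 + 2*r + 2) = 5*r^2 - 5*r - 5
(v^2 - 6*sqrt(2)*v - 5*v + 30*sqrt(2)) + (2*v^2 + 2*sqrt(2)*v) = 3*v^2 - 4*sqrt(2)*v - 5*v + 30*sqrt(2)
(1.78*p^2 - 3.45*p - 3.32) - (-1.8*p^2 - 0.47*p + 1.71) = 3.58*p^2 - 2.98*p - 5.03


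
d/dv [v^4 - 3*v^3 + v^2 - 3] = v*(4*v^2 - 9*v + 2)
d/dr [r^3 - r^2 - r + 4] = 3*r^2 - 2*r - 1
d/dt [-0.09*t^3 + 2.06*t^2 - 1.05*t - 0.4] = -0.27*t^2 + 4.12*t - 1.05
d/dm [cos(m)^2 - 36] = -sin(2*m)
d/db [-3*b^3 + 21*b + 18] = 21 - 9*b^2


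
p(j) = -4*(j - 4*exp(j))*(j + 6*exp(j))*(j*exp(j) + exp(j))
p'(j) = -4*(1 - 4*exp(j))*(j + 6*exp(j))*(j*exp(j) + exp(j)) - 4*(j - 4*exp(j))*(j + 6*exp(j))*(j*exp(j) + 2*exp(j)) - 4*(j - 4*exp(j))*(j*exp(j) + exp(j))*(6*exp(j) + 1) = 4*(-j^3 - 4*j^2*exp(j) - 4*j^2 + 72*j*exp(2*j) - 8*j*exp(j) - 2*j + 96*exp(2*j) - 2*exp(j))*exp(j)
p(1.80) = 57818.87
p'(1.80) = 194957.20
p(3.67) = 26891424.96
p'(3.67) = 86600667.48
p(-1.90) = 1.35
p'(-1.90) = -2.92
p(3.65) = 25213756.76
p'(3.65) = 81223355.38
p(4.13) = 117708102.91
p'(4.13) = 376598964.55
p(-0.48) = 12.30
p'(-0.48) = 60.00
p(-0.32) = 25.71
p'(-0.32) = 112.83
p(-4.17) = 3.38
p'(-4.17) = 0.66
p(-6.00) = 1.78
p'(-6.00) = 0.83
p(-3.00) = 3.44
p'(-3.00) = -0.80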